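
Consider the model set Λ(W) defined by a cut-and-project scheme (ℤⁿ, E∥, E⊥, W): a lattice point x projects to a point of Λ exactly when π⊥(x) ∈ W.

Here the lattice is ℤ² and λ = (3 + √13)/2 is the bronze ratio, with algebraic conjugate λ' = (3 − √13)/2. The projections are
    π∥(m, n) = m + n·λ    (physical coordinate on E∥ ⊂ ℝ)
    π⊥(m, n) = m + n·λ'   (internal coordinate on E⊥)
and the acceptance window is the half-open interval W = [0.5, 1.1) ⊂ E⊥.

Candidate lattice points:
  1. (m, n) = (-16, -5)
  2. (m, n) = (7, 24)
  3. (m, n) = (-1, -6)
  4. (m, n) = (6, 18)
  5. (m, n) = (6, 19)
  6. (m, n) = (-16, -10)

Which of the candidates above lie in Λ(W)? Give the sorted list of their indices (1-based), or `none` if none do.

3, 4

λ' = (3−√13)/2 ≈ -0.302776.
[1] lift (-16,-5): star map gives -14.486122; window check 0.5 ≤ -14.486122 < 1.1 is false → out
[2] lift (7,24): star map gives -0.266615; window check 0.5 ≤ -0.266615 < 1.1 is false → out
[3] lift (-1,-6): star map gives 0.816654; window check 0.5 ≤ 0.816654 < 1.1 is true → IN Λ
[4] lift (6,18): star map gives 0.550039; window check 0.5 ≤ 0.550039 < 1.1 is true → IN Λ
[5] lift (6,19): star map gives 0.247263; window check 0.5 ≤ 0.247263 < 1.1 is false → out
[6] lift (-16,-10): star map gives -12.972244; window check 0.5 ≤ -12.972244 < 1.1 is false → out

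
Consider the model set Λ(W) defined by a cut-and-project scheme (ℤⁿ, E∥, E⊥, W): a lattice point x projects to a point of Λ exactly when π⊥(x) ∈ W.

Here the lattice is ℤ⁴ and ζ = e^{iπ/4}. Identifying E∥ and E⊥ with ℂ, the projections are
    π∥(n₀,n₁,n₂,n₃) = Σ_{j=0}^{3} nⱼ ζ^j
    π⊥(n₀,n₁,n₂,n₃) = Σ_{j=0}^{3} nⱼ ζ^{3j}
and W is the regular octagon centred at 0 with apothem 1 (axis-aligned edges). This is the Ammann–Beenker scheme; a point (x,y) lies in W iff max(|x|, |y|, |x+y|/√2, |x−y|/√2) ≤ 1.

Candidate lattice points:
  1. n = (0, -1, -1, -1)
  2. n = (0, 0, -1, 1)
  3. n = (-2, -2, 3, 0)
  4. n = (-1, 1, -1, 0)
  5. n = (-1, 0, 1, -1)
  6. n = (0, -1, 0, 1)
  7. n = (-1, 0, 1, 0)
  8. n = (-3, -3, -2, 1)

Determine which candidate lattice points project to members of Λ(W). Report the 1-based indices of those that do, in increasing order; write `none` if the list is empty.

Internal map: ζ^{3j} for j=0..3 gives (1,0), (−√2/2,√2/2), (0,−1), (√2/2,√2/2).
candidate 1: n = (0, -1, -1, -1) → π⊥ ≈ (+0.0000, -0.4142); max(|x|,|y|,|x±y|/√2) = 0.4142 ≤ 1 ⇒ ∈ W
candidate 2: n = (0, 0, -1, 1) → π⊥ ≈ (+0.7071, +1.7071); max(|x|,|y|,|x±y|/√2) = 1.7071 > 1 ⇒ ∉ W
candidate 3: n = (-2, -2, 3, 0) → π⊥ ≈ (-0.5858, -4.4142); max(|x|,|y|,|x±y|/√2) = 4.4142 > 1 ⇒ ∉ W
candidate 4: n = (-1, 1, -1, 0) → π⊥ ≈ (-1.7071, +1.7071); max(|x|,|y|,|x±y|/√2) = 2.4142 > 1 ⇒ ∉ W
candidate 5: n = (-1, 0, 1, -1) → π⊥ ≈ (-1.7071, -1.7071); max(|x|,|y|,|x±y|/√2) = 2.4142 > 1 ⇒ ∉ W
candidate 6: n = (0, -1, 0, 1) → π⊥ ≈ (+1.4142, +0.0000); max(|x|,|y|,|x±y|/√2) = 1.4142 > 1 ⇒ ∉ W
candidate 7: n = (-1, 0, 1, 0) → π⊥ ≈ (-1.0000, -1.0000); max(|x|,|y|,|x±y|/√2) = 1.4142 > 1 ⇒ ∉ W
candidate 8: n = (-3, -3, -2, 1) → π⊥ ≈ (-0.1716, +0.5858); max(|x|,|y|,|x±y|/√2) = 0.5858 ≤ 1 ⇒ ∈ W

1, 8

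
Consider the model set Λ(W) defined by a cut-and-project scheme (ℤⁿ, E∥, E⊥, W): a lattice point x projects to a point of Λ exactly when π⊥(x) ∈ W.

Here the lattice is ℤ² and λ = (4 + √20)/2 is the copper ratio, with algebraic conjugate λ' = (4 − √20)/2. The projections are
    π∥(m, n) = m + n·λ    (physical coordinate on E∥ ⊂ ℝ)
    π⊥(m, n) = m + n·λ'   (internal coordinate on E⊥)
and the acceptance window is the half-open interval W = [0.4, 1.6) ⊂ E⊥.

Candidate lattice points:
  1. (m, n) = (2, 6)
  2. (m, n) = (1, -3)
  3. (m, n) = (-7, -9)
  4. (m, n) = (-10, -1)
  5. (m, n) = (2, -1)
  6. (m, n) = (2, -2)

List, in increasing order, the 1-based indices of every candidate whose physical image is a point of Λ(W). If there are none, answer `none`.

λ' = (4−√20)/2 ≈ -0.2361.
candidate 1: (m,n)=(2,6) → π∥ = 2+6·λ ≈ 27.4164, π⊥ = 2+6·λ' ≈ 0.5836 ∈ [0.4, 1.6) ⇒ IN Λ
candidate 2: (m,n)=(1,-3) → π∥ = 1-3·λ ≈ -11.7082, π⊥ = 1-3·λ' ≈ 1.7082 ∉ [0.4, 1.6) ⇒ out
candidate 3: (m,n)=(-7,-9) → π∥ = -7-9·λ ≈ -45.1246, π⊥ = -7-9·λ' ≈ -4.8754 ∉ [0.4, 1.6) ⇒ out
candidate 4: (m,n)=(-10,-1) → π∥ = -10-1·λ ≈ -14.2361, π⊥ = -10-1·λ' ≈ -9.7639 ∉ [0.4, 1.6) ⇒ out
candidate 5: (m,n)=(2,-1) → π∥ = 2-1·λ ≈ -2.2361, π⊥ = 2-1·λ' ≈ 2.2361 ∉ [0.4, 1.6) ⇒ out
candidate 6: (m,n)=(2,-2) → π∥ = 2-2·λ ≈ -6.4721, π⊥ = 2-2·λ' ≈ 2.4721 ∉ [0.4, 1.6) ⇒ out

1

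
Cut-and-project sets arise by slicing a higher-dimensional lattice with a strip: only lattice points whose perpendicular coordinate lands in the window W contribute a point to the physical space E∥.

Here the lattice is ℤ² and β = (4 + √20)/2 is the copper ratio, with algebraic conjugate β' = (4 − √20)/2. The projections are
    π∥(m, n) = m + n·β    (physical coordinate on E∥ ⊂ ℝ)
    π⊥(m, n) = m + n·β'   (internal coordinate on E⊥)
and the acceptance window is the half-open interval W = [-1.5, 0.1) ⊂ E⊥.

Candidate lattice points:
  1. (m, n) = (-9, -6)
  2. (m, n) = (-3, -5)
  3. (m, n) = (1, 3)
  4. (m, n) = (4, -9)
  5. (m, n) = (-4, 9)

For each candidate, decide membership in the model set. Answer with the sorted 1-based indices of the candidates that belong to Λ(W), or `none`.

none

β' = (4−√20)/2 ≈ -0.236068.
candidate 1: (m,n)=(-9,-6) → π∥ = -9-6·β ≈ -34.416408, π⊥ = -9-6·β' ≈ -7.583592 ∉ [-1.5, 0.1) ⇒ out
candidate 2: (m,n)=(-3,-5) → π∥ = -3-5·β ≈ -24.180340, π⊥ = -3-5·β' ≈ -1.819660 ∉ [-1.5, 0.1) ⇒ out
candidate 3: (m,n)=(1,3) → π∥ = 1+3·β ≈ 13.708204, π⊥ = 1+3·β' ≈ 0.291796 ∉ [-1.5, 0.1) ⇒ out
candidate 4: (m,n)=(4,-9) → π∥ = 4-9·β ≈ -34.124612, π⊥ = 4-9·β' ≈ 6.124612 ∉ [-1.5, 0.1) ⇒ out
candidate 5: (m,n)=(-4,9) → π∥ = -4+9·β ≈ 34.124612, π⊥ = -4+9·β' ≈ -6.124612 ∉ [-1.5, 0.1) ⇒ out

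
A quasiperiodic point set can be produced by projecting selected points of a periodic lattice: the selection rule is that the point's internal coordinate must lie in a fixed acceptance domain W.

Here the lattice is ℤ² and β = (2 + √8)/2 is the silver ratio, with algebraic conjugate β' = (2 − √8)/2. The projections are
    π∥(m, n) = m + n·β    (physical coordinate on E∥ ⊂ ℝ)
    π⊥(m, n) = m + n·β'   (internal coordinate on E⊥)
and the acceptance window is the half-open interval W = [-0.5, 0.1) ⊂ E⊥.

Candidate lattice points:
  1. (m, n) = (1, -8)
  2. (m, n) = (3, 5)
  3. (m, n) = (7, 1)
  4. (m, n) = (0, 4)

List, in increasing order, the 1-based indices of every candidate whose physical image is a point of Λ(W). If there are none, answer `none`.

Compute β' = (2−√8)/2 = -0.41421, so π⊥(m,n) = m -0.41421·n.
[1] lift (1,-8): star map gives 4.31371; window check -0.5 ≤ 4.31371 < 0.1 is false → out
[2] lift (3,5): star map gives 0.92893; window check -0.5 ≤ 0.92893 < 0.1 is false → out
[3] lift (7,1): star map gives 6.58579; window check -0.5 ≤ 6.58579 < 0.1 is false → out
[4] lift (0,4): star map gives -1.65685; window check -0.5 ≤ -1.65685 < 0.1 is false → out

none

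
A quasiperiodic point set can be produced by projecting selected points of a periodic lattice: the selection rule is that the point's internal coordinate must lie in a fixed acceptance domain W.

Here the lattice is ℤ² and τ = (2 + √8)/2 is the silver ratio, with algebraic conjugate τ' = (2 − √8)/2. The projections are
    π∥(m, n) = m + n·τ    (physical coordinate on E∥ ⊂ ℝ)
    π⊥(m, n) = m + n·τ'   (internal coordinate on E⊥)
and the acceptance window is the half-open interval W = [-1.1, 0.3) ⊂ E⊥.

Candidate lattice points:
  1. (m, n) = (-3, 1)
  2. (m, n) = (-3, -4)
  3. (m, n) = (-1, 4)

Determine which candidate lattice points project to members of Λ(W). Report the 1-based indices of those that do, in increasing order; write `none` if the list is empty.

τ' = (2−√8)/2 ≈ -0.414214.
#1 (-3,1): internal coord -3 + (1)·τ' = -3.414214; -3.414214 ∉ [-1.1, 0.3) → out
#2 (-3,-4): internal coord -3 + (-4)·τ' = -1.343146; -1.343146 ∉ [-1.1, 0.3) → out
#3 (-1,4): internal coord -1 + (4)·τ' = -2.656854; -2.656854 ∉ [-1.1, 0.3) → out

none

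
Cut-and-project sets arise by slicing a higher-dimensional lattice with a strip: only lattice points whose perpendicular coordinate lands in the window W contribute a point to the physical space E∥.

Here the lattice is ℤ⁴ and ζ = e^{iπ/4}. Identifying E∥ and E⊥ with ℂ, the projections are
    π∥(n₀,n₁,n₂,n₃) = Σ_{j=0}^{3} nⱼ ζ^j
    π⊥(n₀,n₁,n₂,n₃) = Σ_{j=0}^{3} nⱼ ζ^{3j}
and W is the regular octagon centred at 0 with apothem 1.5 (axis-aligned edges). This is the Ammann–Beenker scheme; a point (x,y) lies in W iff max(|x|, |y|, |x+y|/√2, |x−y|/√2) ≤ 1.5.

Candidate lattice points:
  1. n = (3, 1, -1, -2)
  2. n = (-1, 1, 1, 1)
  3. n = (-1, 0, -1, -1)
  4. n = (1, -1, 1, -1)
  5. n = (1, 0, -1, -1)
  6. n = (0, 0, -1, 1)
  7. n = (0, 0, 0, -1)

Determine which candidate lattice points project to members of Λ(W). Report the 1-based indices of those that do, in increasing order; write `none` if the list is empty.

π⊥(n) = n₀ + n₁ζ³ + n₂ζ⁶ + n₃ζ⁹ where ζ = e^{iπ/4}.
candidate 1: n = (3, 1, -1, -2) → π⊥ ≈ (+0.87868, +0.29289); max(|x|,|y|,|x±y|/√2) = 0.87868 ≤ 1.5 ⇒ ∈ W
candidate 2: n = (-1, 1, 1, 1) → π⊥ ≈ (-1.00000, +0.41421); max(|x|,|y|,|x±y|/√2) = 1.00000 ≤ 1.5 ⇒ ∈ W
candidate 3: n = (-1, 0, -1, -1) → π⊥ ≈ (-1.70711, +0.29289); max(|x|,|y|,|x±y|/√2) = 1.70711 > 1.5 ⇒ ∉ W
candidate 4: n = (1, -1, 1, -1) → π⊥ ≈ (+1.00000, -2.41421); max(|x|,|y|,|x±y|/√2) = 2.41421 > 1.5 ⇒ ∉ W
candidate 5: n = (1, 0, -1, -1) → π⊥ ≈ (+0.29289, +0.29289); max(|x|,|y|,|x±y|/√2) = 0.41421 ≤ 1.5 ⇒ ∈ W
candidate 6: n = (0, 0, -1, 1) → π⊥ ≈ (+0.70711, +1.70711); max(|x|,|y|,|x±y|/√2) = 1.70711 > 1.5 ⇒ ∉ W
candidate 7: n = (0, 0, 0, -1) → π⊥ ≈ (-0.70711, -0.70711); max(|x|,|y|,|x±y|/√2) = 1.00000 ≤ 1.5 ⇒ ∈ W

1, 2, 5, 7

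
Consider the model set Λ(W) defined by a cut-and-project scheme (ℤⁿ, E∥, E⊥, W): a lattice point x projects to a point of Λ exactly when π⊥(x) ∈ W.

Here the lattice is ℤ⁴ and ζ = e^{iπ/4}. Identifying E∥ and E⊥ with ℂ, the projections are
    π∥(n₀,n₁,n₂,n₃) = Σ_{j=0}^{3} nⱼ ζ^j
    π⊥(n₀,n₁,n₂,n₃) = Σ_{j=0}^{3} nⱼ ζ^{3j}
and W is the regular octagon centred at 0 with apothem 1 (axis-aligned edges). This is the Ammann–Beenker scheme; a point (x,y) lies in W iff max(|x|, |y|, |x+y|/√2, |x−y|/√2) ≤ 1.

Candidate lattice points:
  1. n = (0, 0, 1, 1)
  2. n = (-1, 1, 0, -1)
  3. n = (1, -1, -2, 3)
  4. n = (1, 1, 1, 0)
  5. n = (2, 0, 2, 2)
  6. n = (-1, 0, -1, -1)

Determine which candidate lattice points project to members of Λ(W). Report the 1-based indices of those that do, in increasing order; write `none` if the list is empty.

1, 4

Internal map: ζ^{3j} for j=0..3 gives (1,0), (−√2/2,√2/2), (0,−1), (√2/2,√2/2).
candidate 1: n = (0, 0, 1, 1) → π⊥ ≈ (+0.7071, -0.2929); max(|x|,|y|,|x±y|/√2) = 0.7071 ≤ 1 ⇒ ∈ W
candidate 2: n = (-1, 1, 0, -1) → π⊥ ≈ (-2.4142, +0.0000); max(|x|,|y|,|x±y|/√2) = 2.4142 > 1 ⇒ ∉ W
candidate 3: n = (1, -1, -2, 3) → π⊥ ≈ (+3.8284, +3.4142); max(|x|,|y|,|x±y|/√2) = 5.1213 > 1 ⇒ ∉ W
candidate 4: n = (1, 1, 1, 0) → π⊥ ≈ (+0.2929, -0.2929); max(|x|,|y|,|x±y|/√2) = 0.4142 ≤ 1 ⇒ ∈ W
candidate 5: n = (2, 0, 2, 2) → π⊥ ≈ (+3.4142, -0.5858); max(|x|,|y|,|x±y|/√2) = 3.4142 > 1 ⇒ ∉ W
candidate 6: n = (-1, 0, -1, -1) → π⊥ ≈ (-1.7071, +0.2929); max(|x|,|y|,|x±y|/√2) = 1.7071 > 1 ⇒ ∉ W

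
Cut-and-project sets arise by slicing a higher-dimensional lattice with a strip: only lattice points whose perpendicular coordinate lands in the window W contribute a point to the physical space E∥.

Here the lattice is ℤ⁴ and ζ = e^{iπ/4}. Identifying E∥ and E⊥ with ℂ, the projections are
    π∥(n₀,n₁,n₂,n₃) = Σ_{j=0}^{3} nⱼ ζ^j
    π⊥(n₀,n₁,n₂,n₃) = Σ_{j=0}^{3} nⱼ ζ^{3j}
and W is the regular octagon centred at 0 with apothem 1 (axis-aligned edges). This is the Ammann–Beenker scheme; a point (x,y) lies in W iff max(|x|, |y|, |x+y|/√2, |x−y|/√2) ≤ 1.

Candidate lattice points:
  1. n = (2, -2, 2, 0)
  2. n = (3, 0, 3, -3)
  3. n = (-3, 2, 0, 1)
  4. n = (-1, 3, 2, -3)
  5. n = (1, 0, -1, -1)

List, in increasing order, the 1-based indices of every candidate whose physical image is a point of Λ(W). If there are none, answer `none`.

With ζ = e^{iπ/4} the internal vectors are ζ^0,ζ^3,ζ^6,ζ^9.
#1 (2, -2, 2, 0): internal (3.414214, -3.414214); octagon support 4.828427 vs apothem 1 → ∉ W
#2 (3, 0, 3, -3): internal (0.878680, -5.121320); octagon support 5.121320 vs apothem 1 → ∉ W
#3 (-3, 2, 0, 1): internal (-3.707107, 2.121320); octagon support 4.121320 vs apothem 1 → ∉ W
#4 (-1, 3, 2, -3): internal (-5.242641, -2.000000); octagon support 5.242641 vs apothem 1 → ∉ W
#5 (1, 0, -1, -1): internal (0.292893, 0.292893); octagon support 0.414214 vs apothem 1 → ∈ W

5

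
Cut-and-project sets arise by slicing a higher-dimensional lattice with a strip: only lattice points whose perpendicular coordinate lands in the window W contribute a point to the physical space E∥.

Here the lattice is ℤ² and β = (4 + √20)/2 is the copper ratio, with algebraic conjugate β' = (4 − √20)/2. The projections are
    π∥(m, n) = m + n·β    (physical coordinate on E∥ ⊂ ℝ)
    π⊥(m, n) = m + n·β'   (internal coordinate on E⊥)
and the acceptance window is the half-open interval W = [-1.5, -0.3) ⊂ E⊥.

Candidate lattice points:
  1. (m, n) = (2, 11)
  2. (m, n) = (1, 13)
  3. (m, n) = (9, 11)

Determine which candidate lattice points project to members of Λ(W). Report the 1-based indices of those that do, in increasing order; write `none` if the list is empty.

1

Numerically β ≈ 4.23607 and β' = −1/β ≈ -0.23607.
#1 (2,11): internal coord 2 + (11)·β' = -0.59675; -0.59675 ∈ [-1.5, -0.3) → IN Λ
#2 (1,13): internal coord 1 + (13)·β' = -2.06888; -2.06888 ∉ [-1.5, -0.3) → out
#3 (9,11): internal coord 9 + (11)·β' = +6.40325; +6.40325 ∉ [-1.5, -0.3) → out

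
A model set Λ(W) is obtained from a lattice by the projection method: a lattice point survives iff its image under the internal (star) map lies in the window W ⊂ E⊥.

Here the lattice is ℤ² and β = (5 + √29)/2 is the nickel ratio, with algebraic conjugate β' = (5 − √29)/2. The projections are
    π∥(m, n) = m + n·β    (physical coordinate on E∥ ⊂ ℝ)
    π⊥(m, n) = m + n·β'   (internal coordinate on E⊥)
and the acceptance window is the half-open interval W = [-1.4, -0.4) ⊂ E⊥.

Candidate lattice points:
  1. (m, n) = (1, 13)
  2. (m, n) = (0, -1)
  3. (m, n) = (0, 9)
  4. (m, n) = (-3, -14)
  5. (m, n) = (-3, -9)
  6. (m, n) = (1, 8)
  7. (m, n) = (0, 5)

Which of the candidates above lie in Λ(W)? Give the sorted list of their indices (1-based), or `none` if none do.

5, 6, 7

Numerically β ≈ 5.19258 and β' = −1/β ≈ -0.19258.
candidate 1: (m,n)=(1,13) → π∥ = 1+13·β ≈ 68.50357, π⊥ = 1+13·β' ≈ -1.50357 ∉ [-1.4, -0.4) ⇒ out
candidate 2: (m,n)=(0,-1) → π∥ = 0-1·β ≈ -5.19258, π⊥ = 0-1·β' ≈ 0.19258 ∉ [-1.4, -0.4) ⇒ out
candidate 3: (m,n)=(0,9) → π∥ = 0+9·β ≈ 46.73324, π⊥ = 0+9·β' ≈ -1.73324 ∉ [-1.4, -0.4) ⇒ out
candidate 4: (m,n)=(-3,-14) → π∥ = -3-14·β ≈ -75.69615, π⊥ = -3-14·β' ≈ -0.30385 ∉ [-1.4, -0.4) ⇒ out
candidate 5: (m,n)=(-3,-9) → π∥ = -3-9·β ≈ -49.73324, π⊥ = -3-9·β' ≈ -1.26676 ∈ [-1.4, -0.4) ⇒ IN Λ
candidate 6: (m,n)=(1,8) → π∥ = 1+8·β ≈ 42.54066, π⊥ = 1+8·β' ≈ -0.54066 ∈ [-1.4, -0.4) ⇒ IN Λ
candidate 7: (m,n)=(0,5) → π∥ = 0+5·β ≈ 25.96291, π⊥ = 0+5·β' ≈ -0.96291 ∈ [-1.4, -0.4) ⇒ IN Λ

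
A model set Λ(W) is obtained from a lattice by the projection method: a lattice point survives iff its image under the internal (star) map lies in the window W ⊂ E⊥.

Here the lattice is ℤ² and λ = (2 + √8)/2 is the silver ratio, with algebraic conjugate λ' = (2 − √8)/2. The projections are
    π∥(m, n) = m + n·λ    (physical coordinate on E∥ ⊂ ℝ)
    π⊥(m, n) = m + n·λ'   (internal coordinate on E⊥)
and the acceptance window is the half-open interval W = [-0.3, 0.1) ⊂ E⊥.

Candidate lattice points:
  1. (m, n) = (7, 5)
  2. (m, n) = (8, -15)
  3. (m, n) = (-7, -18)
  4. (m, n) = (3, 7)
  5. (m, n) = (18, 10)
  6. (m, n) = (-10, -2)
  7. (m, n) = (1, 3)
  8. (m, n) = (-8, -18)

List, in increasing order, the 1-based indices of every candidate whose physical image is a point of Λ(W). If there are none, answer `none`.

λ' = (2−√8)/2 ≈ -0.414214.
#1 (7,5): internal coord 7 + (5)·λ' = +4.928932; +4.928932 ∉ [-0.3, 0.1) → out
#2 (8,-15): internal coord 8 + (-15)·λ' = +14.213203; +14.213203 ∉ [-0.3, 0.1) → out
#3 (-7,-18): internal coord -7 + (-18)·λ' = +0.455844; +0.455844 ∉ [-0.3, 0.1) → out
#4 (3,7): internal coord 3 + (7)·λ' = +0.100505; +0.100505 ∉ [-0.3, 0.1) → out
#5 (18,10): internal coord 18 + (10)·λ' = +13.857864; +13.857864 ∉ [-0.3, 0.1) → out
#6 (-10,-2): internal coord -10 + (-2)·λ' = -9.171573; -9.171573 ∉ [-0.3, 0.1) → out
#7 (1,3): internal coord 1 + (3)·λ' = -0.242641; -0.242641 ∈ [-0.3, 0.1) → IN Λ
#8 (-8,-18): internal coord -8 + (-18)·λ' = -0.544156; -0.544156 ∉ [-0.3, 0.1) → out

7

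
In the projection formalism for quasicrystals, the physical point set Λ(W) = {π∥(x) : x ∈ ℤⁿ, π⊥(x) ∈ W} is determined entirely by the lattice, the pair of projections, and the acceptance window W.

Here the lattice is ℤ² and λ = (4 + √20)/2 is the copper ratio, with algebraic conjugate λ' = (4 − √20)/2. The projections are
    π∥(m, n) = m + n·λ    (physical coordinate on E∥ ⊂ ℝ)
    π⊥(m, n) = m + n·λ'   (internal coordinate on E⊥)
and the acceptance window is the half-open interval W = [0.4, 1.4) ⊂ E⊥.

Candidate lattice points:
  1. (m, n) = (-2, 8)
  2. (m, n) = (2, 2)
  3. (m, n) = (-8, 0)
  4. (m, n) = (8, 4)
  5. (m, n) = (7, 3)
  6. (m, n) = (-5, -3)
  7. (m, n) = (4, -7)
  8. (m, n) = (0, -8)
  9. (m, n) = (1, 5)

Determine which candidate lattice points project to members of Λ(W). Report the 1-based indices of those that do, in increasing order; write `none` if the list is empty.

Numerically λ ≈ 4.23607 and λ' = −1/λ ≈ -0.23607.
[1] lift (-2,8): star map gives -3.88854; window check 0.4 ≤ -3.88854 < 1.4 is false → out
[2] lift (2,2): star map gives 1.52786; window check 0.4 ≤ 1.52786 < 1.4 is false → out
[3] lift (-8,0): star map gives -8.00000; window check 0.4 ≤ -8.00000 < 1.4 is false → out
[4] lift (8,4): star map gives 7.05573; window check 0.4 ≤ 7.05573 < 1.4 is false → out
[5] lift (7,3): star map gives 6.29180; window check 0.4 ≤ 6.29180 < 1.4 is false → out
[6] lift (-5,-3): star map gives -4.29180; window check 0.4 ≤ -4.29180 < 1.4 is false → out
[7] lift (4,-7): star map gives 5.65248; window check 0.4 ≤ 5.65248 < 1.4 is false → out
[8] lift (0,-8): star map gives 1.88854; window check 0.4 ≤ 1.88854 < 1.4 is false → out
[9] lift (1,5): star map gives -0.18034; window check 0.4 ≤ -0.18034 < 1.4 is false → out

none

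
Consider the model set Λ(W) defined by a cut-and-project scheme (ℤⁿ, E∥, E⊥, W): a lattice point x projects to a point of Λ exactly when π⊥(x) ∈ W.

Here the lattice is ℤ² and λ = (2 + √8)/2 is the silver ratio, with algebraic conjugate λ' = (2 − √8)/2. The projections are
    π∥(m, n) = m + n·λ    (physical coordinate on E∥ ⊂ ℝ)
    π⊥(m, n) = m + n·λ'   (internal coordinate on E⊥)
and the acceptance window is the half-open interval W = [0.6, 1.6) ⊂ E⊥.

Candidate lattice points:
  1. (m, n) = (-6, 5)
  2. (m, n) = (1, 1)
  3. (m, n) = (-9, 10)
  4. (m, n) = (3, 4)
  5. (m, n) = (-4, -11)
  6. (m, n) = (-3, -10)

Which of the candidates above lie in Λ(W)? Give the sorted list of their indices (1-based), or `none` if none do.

Compute λ' = (2−√8)/2 = -0.414214, so π⊥(m,n) = m -0.414214·n.
candidate 1: (m,n)=(-6,5) → π∥ = -6+5·λ ≈ 6.071068, π⊥ = -6+5·λ' ≈ -8.071068 ∉ [0.6, 1.6) ⇒ out
candidate 2: (m,n)=(1,1) → π∥ = 1+1·λ ≈ 3.414214, π⊥ = 1+1·λ' ≈ 0.585786 ∉ [0.6, 1.6) ⇒ out
candidate 3: (m,n)=(-9,10) → π∥ = -9+10·λ ≈ 15.142136, π⊥ = -9+10·λ' ≈ -13.142136 ∉ [0.6, 1.6) ⇒ out
candidate 4: (m,n)=(3,4) → π∥ = 3+4·λ ≈ 12.656854, π⊥ = 3+4·λ' ≈ 1.343146 ∈ [0.6, 1.6) ⇒ IN Λ
candidate 5: (m,n)=(-4,-11) → π∥ = -4-11·λ ≈ -30.556349, π⊥ = -4-11·λ' ≈ 0.556349 ∉ [0.6, 1.6) ⇒ out
candidate 6: (m,n)=(-3,-10) → π∥ = -3-10·λ ≈ -27.142136, π⊥ = -3-10·λ' ≈ 1.142136 ∈ [0.6, 1.6) ⇒ IN Λ

4, 6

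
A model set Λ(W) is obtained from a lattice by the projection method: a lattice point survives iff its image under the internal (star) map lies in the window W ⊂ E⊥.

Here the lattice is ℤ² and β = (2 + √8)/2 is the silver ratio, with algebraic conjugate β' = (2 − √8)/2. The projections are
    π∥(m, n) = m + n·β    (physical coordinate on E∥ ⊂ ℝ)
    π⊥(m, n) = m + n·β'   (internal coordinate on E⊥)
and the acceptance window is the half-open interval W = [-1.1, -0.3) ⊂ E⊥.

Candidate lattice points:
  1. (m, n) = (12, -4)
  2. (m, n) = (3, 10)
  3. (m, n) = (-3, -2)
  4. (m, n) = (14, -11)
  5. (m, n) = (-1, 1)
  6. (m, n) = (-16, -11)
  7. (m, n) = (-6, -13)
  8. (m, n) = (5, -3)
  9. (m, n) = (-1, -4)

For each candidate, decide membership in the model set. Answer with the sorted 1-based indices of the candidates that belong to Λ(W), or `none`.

Numerically β ≈ 2.4142 and β' = −1/β ≈ -0.4142.
#1 (12,-4): internal coord 12 + (-4)·β' = +13.6569; +13.6569 ∉ [-1.1, -0.3) → out
#2 (3,10): internal coord 3 + (10)·β' = -1.1421; -1.1421 ∉ [-1.1, -0.3) → out
#3 (-3,-2): internal coord -3 + (-2)·β' = -2.1716; -2.1716 ∉ [-1.1, -0.3) → out
#4 (14,-11): internal coord 14 + (-11)·β' = +18.5563; +18.5563 ∉ [-1.1, -0.3) → out
#5 (-1,1): internal coord -1 + (1)·β' = -1.4142; -1.4142 ∉ [-1.1, -0.3) → out
#6 (-16,-11): internal coord -16 + (-11)·β' = -11.4437; -11.4437 ∉ [-1.1, -0.3) → out
#7 (-6,-13): internal coord -6 + (-13)·β' = -0.6152; -0.6152 ∈ [-1.1, -0.3) → IN Λ
#8 (5,-3): internal coord 5 + (-3)·β' = +6.2426; +6.2426 ∉ [-1.1, -0.3) → out
#9 (-1,-4): internal coord -1 + (-4)·β' = +0.6569; +0.6569 ∉ [-1.1, -0.3) → out

7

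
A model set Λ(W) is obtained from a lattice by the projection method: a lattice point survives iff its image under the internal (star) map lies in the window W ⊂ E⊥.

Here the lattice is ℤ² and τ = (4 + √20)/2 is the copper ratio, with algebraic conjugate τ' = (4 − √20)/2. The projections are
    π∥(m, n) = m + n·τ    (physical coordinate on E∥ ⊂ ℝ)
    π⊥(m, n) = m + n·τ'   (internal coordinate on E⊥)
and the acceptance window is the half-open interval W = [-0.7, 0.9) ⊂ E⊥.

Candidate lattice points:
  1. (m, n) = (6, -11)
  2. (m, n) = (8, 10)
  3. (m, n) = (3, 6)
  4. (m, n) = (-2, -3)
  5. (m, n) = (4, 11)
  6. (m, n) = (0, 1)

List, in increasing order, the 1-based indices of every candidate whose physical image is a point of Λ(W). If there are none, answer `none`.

Numerically τ ≈ 4.23607 and τ' = −1/τ ≈ -0.23607.
candidate 1: (m,n)=(6,-11) → π∥ = 6-11·τ ≈ -40.59675, π⊥ = 6-11·τ' ≈ 8.59675 ∉ [-0.7, 0.9) ⇒ out
candidate 2: (m,n)=(8,10) → π∥ = 8+10·τ ≈ 50.36068, π⊥ = 8+10·τ' ≈ 5.63932 ∉ [-0.7, 0.9) ⇒ out
candidate 3: (m,n)=(3,6) → π∥ = 3+6·τ ≈ 28.41641, π⊥ = 3+6·τ' ≈ 1.58359 ∉ [-0.7, 0.9) ⇒ out
candidate 4: (m,n)=(-2,-3) → π∥ = -2-3·τ ≈ -14.70820, π⊥ = -2-3·τ' ≈ -1.29180 ∉ [-0.7, 0.9) ⇒ out
candidate 5: (m,n)=(4,11) → π∥ = 4+11·τ ≈ 50.59675, π⊥ = 4+11·τ' ≈ 1.40325 ∉ [-0.7, 0.9) ⇒ out
candidate 6: (m,n)=(0,1) → π∥ = 0+1·τ ≈ 4.23607, π⊥ = 0+1·τ' ≈ -0.23607 ∈ [-0.7, 0.9) ⇒ IN Λ

6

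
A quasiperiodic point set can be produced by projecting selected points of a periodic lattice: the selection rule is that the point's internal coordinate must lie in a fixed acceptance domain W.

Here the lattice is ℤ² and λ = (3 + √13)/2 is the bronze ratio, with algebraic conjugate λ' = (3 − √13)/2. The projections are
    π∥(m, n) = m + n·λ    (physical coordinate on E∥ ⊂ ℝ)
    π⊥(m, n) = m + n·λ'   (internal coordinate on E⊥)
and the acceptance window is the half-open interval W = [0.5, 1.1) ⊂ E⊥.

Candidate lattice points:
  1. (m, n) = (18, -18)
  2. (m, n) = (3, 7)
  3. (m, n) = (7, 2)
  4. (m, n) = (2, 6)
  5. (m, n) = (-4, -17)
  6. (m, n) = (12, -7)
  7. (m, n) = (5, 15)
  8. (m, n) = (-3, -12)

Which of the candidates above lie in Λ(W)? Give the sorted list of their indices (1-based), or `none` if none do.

2, 8

λ' = (3−√13)/2 ≈ -0.302776.
candidate 1: (m,n)=(18,-18) → π∥ = 18-18·λ ≈ -41.449961, π⊥ = 18-18·λ' ≈ 23.449961 ∉ [0.5, 1.1) ⇒ out
candidate 2: (m,n)=(3,7) → π∥ = 3+7·λ ≈ 26.119429, π⊥ = 3+7·λ' ≈ 0.880571 ∈ [0.5, 1.1) ⇒ IN Λ
candidate 3: (m,n)=(7,2) → π∥ = 7+2·λ ≈ 13.605551, π⊥ = 7+2·λ' ≈ 6.394449 ∉ [0.5, 1.1) ⇒ out
candidate 4: (m,n)=(2,6) → π∥ = 2+6·λ ≈ 21.816654, π⊥ = 2+6·λ' ≈ 0.183346 ∉ [0.5, 1.1) ⇒ out
candidate 5: (m,n)=(-4,-17) → π∥ = -4-17·λ ≈ -60.147186, π⊥ = -4-17·λ' ≈ 1.147186 ∉ [0.5, 1.1) ⇒ out
candidate 6: (m,n)=(12,-7) → π∥ = 12-7·λ ≈ -11.119429, π⊥ = 12-7·λ' ≈ 14.119429 ∉ [0.5, 1.1) ⇒ out
candidate 7: (m,n)=(5,15) → π∥ = 5+15·λ ≈ 54.541635, π⊥ = 5+15·λ' ≈ 0.458365 ∉ [0.5, 1.1) ⇒ out
candidate 8: (m,n)=(-3,-12) → π∥ = -3-12·λ ≈ -42.633308, π⊥ = -3-12·λ' ≈ 0.633308 ∈ [0.5, 1.1) ⇒ IN Λ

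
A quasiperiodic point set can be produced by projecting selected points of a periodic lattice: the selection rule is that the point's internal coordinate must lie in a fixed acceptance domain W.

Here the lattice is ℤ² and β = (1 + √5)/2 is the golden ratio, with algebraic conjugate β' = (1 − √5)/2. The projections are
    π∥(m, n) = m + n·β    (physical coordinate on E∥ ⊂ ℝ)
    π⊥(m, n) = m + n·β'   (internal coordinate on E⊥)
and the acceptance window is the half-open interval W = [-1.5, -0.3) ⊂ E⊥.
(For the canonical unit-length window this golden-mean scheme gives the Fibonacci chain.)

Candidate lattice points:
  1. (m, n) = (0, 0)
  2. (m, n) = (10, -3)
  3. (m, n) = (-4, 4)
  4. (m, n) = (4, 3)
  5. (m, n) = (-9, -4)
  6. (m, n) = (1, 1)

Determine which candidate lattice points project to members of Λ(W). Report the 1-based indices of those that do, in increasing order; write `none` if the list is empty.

Compute β' = (1−√5)/2 = -0.6180, so π⊥(m,n) = m -0.6180·n.
[1] lift (0,0): star map gives 0.0000; window check -1.5 ≤ 0.0000 < -0.3 is false → out
[2] lift (10,-3): star map gives 11.8541; window check -1.5 ≤ 11.8541 < -0.3 is false → out
[3] lift (-4,4): star map gives -6.4721; window check -1.5 ≤ -6.4721 < -0.3 is false → out
[4] lift (4,3): star map gives 2.1459; window check -1.5 ≤ 2.1459 < -0.3 is false → out
[5] lift (-9,-4): star map gives -6.5279; window check -1.5 ≤ -6.5279 < -0.3 is false → out
[6] lift (1,1): star map gives 0.3820; window check -1.5 ≤ 0.3820 < -0.3 is false → out

none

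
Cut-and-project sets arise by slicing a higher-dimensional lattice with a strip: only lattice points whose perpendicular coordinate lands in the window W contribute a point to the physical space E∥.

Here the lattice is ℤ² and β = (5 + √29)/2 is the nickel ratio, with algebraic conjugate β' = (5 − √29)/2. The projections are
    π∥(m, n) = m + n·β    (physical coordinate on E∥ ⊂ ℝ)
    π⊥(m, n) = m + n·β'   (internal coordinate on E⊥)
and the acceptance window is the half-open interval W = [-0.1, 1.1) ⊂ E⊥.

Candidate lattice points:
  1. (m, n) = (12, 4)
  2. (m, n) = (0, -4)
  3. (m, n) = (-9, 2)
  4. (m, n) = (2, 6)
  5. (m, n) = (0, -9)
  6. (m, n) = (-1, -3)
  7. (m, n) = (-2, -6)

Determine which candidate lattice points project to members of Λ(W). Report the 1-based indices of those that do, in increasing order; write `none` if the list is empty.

2, 4

Compute β' = (5−√29)/2 = -0.19258, so π⊥(m,n) = m -0.19258·n.
[1] lift (12,4): star map gives 11.22967; window check -0.1 ≤ 11.22967 < 1.1 is false → out
[2] lift (0,-4): star map gives 0.77033; window check -0.1 ≤ 0.77033 < 1.1 is true → IN Λ
[3] lift (-9,2): star map gives -9.38516; window check -0.1 ≤ -9.38516 < 1.1 is false → out
[4] lift (2,6): star map gives 0.84451; window check -0.1 ≤ 0.84451 < 1.1 is true → IN Λ
[5] lift (0,-9): star map gives 1.73324; window check -0.1 ≤ 1.73324 < 1.1 is false → out
[6] lift (-1,-3): star map gives -0.42225; window check -0.1 ≤ -0.42225 < 1.1 is false → out
[7] lift (-2,-6): star map gives -0.84451; window check -0.1 ≤ -0.84451 < 1.1 is false → out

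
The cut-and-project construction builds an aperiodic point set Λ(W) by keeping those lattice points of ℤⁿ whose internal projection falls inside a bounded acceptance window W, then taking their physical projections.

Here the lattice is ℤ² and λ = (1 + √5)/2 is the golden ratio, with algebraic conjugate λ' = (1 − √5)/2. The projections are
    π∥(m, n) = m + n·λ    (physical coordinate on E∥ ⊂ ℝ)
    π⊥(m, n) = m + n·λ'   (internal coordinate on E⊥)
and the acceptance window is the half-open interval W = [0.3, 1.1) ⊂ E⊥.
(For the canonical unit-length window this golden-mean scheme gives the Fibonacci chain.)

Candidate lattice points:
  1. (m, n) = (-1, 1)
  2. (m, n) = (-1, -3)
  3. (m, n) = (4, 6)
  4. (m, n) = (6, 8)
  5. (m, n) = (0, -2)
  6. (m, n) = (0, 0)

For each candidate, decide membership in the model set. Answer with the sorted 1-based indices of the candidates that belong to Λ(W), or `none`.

2, 4

Numerically λ ≈ 1.618034 and λ' = −1/λ ≈ -0.618034.
[1] lift (-1,1): star map gives -1.618034; window check 0.3 ≤ -1.618034 < 1.1 is false → out
[2] lift (-1,-3): star map gives 0.854102; window check 0.3 ≤ 0.854102 < 1.1 is true → IN Λ
[3] lift (4,6): star map gives 0.291796; window check 0.3 ≤ 0.291796 < 1.1 is false → out
[4] lift (6,8): star map gives 1.055728; window check 0.3 ≤ 1.055728 < 1.1 is true → IN Λ
[5] lift (0,-2): star map gives 1.236068; window check 0.3 ≤ 1.236068 < 1.1 is false → out
[6] lift (0,0): star map gives 0.000000; window check 0.3 ≤ 0.000000 < 1.1 is false → out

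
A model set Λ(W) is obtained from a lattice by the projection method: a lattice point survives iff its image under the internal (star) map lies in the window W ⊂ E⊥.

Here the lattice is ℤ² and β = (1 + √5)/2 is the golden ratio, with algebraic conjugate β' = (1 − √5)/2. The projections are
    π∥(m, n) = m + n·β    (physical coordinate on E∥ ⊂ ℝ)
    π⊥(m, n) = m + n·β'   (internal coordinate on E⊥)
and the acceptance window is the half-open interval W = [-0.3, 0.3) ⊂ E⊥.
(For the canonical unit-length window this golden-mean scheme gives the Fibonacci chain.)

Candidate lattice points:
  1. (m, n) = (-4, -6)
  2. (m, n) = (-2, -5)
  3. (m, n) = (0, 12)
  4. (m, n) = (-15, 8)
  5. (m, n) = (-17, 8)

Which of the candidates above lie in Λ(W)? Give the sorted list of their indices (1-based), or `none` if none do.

Numerically β ≈ 1.6180 and β' = −1/β ≈ -0.6180.
#1 (-4,-6): internal coord -4 + (-6)·β' = -0.2918; -0.2918 ∈ [-0.3, 0.3) → IN Λ
#2 (-2,-5): internal coord -2 + (-5)·β' = +1.0902; +1.0902 ∉ [-0.3, 0.3) → out
#3 (0,12): internal coord 0 + (12)·β' = -7.4164; -7.4164 ∉ [-0.3, 0.3) → out
#4 (-15,8): internal coord -15 + (8)·β' = -19.9443; -19.9443 ∉ [-0.3, 0.3) → out
#5 (-17,8): internal coord -17 + (8)·β' = -21.9443; -21.9443 ∉ [-0.3, 0.3) → out

1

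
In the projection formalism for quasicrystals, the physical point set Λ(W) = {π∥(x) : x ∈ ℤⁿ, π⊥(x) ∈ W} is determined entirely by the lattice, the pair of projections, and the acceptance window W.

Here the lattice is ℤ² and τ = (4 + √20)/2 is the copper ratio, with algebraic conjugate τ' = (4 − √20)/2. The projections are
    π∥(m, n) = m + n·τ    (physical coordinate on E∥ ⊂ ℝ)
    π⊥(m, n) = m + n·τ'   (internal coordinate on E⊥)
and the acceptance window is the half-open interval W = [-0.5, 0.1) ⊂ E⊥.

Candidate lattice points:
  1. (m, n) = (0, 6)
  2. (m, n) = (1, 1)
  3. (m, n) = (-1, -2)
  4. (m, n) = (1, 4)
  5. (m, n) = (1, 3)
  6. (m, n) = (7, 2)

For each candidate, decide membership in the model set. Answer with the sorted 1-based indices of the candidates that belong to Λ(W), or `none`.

4

Numerically τ ≈ 4.236068 and τ' = −1/τ ≈ -0.236068.
#1 (0,6): internal coord 0 + (6)·τ' = -1.416408; -1.416408 ∉ [-0.5, 0.1) → out
#2 (1,1): internal coord 1 + (1)·τ' = +0.763932; +0.763932 ∉ [-0.5, 0.1) → out
#3 (-1,-2): internal coord -1 + (-2)·τ' = -0.527864; -0.527864 ∉ [-0.5, 0.1) → out
#4 (1,4): internal coord 1 + (4)·τ' = +0.055728; +0.055728 ∈ [-0.5, 0.1) → IN Λ
#5 (1,3): internal coord 1 + (3)·τ' = +0.291796; +0.291796 ∉ [-0.5, 0.1) → out
#6 (7,2): internal coord 7 + (2)·τ' = +6.527864; +6.527864 ∉ [-0.5, 0.1) → out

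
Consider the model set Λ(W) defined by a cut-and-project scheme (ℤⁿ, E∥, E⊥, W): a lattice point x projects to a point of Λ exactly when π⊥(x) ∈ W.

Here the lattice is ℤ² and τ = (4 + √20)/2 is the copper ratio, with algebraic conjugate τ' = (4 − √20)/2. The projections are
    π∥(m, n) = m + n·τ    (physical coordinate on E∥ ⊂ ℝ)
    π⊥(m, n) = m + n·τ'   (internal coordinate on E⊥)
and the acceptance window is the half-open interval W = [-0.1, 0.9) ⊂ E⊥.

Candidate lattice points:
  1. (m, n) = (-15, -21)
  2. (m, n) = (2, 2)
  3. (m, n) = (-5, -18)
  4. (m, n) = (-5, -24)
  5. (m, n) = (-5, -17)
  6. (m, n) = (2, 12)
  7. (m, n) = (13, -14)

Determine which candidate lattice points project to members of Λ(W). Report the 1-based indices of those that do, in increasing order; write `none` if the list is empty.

4

Compute τ' = (4−√20)/2 = -0.2361, so π⊥(m,n) = m -0.2361·n.
[1] lift (-15,-21): star map gives -10.0426; window check -0.1 ≤ -10.0426 < 0.9 is false → out
[2] lift (2,2): star map gives 1.5279; window check -0.1 ≤ 1.5279 < 0.9 is false → out
[3] lift (-5,-18): star map gives -0.7508; window check -0.1 ≤ -0.7508 < 0.9 is false → out
[4] lift (-5,-24): star map gives 0.6656; window check -0.1 ≤ 0.6656 < 0.9 is true → IN Λ
[5] lift (-5,-17): star map gives -0.9868; window check -0.1 ≤ -0.9868 < 0.9 is false → out
[6] lift (2,12): star map gives -0.8328; window check -0.1 ≤ -0.8328 < 0.9 is false → out
[7] lift (13,-14): star map gives 16.3050; window check -0.1 ≤ 16.3050 < 0.9 is false → out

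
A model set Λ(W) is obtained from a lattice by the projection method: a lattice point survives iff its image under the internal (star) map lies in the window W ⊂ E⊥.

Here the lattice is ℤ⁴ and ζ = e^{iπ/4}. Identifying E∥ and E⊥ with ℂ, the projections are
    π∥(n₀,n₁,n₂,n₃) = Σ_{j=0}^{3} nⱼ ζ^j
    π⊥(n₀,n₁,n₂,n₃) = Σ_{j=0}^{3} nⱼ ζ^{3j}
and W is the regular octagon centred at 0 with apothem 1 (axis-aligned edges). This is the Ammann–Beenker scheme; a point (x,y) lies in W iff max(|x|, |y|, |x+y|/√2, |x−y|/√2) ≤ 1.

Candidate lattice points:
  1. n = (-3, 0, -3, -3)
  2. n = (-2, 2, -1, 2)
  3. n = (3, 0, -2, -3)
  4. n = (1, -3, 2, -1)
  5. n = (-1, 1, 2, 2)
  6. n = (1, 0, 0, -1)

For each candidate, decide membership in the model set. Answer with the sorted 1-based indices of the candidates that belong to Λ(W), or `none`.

π⊥(n) = n₀ + n₁ζ³ + n₂ζ⁶ + n₃ζ⁹ where ζ = e^{iπ/4}.
#1 (-3, 0, -3, -3): internal (-5.121320, 0.878680); octagon support 5.121320 vs apothem 1 → ∉ W
#2 (-2, 2, -1, 2): internal (-2.000000, 3.828427); octagon support 4.121320 vs apothem 1 → ∉ W
#3 (3, 0, -2, -3): internal (0.878680, -0.121320); octagon support 0.878680 vs apothem 1 → ∈ W
#4 (1, -3, 2, -1): internal (2.414214, -4.828427); octagon support 5.121320 vs apothem 1 → ∉ W
#5 (-1, 1, 2, 2): internal (-0.292893, 0.121320); octagon support 0.292893 vs apothem 1 → ∈ W
#6 (1, 0, 0, -1): internal (0.292893, -0.707107); octagon support 0.707107 vs apothem 1 → ∈ W

3, 5, 6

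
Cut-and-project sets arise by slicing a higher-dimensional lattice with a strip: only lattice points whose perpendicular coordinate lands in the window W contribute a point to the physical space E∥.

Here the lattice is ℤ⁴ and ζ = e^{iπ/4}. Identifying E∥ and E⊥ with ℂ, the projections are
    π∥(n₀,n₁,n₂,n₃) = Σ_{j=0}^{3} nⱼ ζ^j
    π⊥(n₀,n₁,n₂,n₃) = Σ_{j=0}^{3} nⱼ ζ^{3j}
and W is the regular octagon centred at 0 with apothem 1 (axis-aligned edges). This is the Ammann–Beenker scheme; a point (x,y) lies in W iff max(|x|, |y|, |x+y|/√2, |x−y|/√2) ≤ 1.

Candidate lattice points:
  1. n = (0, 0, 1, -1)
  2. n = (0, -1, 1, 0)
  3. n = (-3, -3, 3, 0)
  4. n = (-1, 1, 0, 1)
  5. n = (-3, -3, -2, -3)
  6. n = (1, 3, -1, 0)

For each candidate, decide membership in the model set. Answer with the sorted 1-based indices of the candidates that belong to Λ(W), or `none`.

none

Internal map: ζ^{3j} for j=0..3 gives (1,0), (−√2/2,√2/2), (0,−1), (√2/2,√2/2).
candidate 1: n = (0, 0, 1, -1) → π⊥ ≈ (-0.70711, -1.70711); max(|x|,|y|,|x±y|/√2) = 1.70711 > 1 ⇒ ∉ W
candidate 2: n = (0, -1, 1, 0) → π⊥ ≈ (+0.70711, -1.70711); max(|x|,|y|,|x±y|/√2) = 1.70711 > 1 ⇒ ∉ W
candidate 3: n = (-3, -3, 3, 0) → π⊥ ≈ (-0.87868, -5.12132); max(|x|,|y|,|x±y|/√2) = 5.12132 > 1 ⇒ ∉ W
candidate 4: n = (-1, 1, 0, 1) → π⊥ ≈ (-1.00000, +1.41421); max(|x|,|y|,|x±y|/√2) = 1.70711 > 1 ⇒ ∉ W
candidate 5: n = (-3, -3, -2, -3) → π⊥ ≈ (-3.00000, -2.24264); max(|x|,|y|,|x±y|/√2) = 3.70711 > 1 ⇒ ∉ W
candidate 6: n = (1, 3, -1, 0) → π⊥ ≈ (-1.12132, +3.12132); max(|x|,|y|,|x±y|/√2) = 3.12132 > 1 ⇒ ∉ W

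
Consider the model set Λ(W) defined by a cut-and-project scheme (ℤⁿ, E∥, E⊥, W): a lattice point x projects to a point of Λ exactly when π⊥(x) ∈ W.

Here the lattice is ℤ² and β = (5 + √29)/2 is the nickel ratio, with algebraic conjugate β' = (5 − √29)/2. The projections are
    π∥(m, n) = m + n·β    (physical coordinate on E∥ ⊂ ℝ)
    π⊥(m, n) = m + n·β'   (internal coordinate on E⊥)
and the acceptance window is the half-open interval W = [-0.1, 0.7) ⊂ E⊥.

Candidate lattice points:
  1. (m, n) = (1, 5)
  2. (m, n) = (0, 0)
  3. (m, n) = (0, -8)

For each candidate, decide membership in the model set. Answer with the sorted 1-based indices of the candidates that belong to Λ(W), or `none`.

1, 2

Numerically β ≈ 5.19258 and β' = −1/β ≈ -0.19258.
[1] lift (1,5): star map gives 0.03709; window check -0.1 ≤ 0.03709 < 0.7 is true → IN Λ
[2] lift (0,0): star map gives 0.00000; window check -0.1 ≤ 0.00000 < 0.7 is true → IN Λ
[3] lift (0,-8): star map gives 1.54066; window check -0.1 ≤ 1.54066 < 0.7 is false → out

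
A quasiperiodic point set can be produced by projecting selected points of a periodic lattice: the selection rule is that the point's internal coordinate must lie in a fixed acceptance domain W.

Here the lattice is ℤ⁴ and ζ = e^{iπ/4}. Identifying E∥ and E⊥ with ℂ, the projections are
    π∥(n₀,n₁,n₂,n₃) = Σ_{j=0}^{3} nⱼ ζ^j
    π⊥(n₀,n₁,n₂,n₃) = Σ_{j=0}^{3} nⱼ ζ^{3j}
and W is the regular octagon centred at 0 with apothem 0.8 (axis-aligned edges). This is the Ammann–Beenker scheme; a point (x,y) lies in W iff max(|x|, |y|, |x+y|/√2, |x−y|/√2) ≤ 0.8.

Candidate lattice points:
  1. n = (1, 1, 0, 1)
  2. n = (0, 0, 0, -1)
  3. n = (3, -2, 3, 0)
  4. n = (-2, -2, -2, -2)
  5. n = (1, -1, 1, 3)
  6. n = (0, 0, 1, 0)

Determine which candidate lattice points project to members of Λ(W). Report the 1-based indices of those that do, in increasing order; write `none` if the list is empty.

none

Internal map: ζ^{3j} for j=0..3 gives (1,0), (−√2/2,√2/2), (0,−1), (√2/2,√2/2).
#1 (1, 1, 0, 1): internal (1.0000, 1.4142); octagon support 1.7071 vs apothem 0.8 → ∉ W
#2 (0, 0, 0, -1): internal (-0.7071, -0.7071); octagon support 1.0000 vs apothem 0.8 → ∉ W
#3 (3, -2, 3, 0): internal (4.4142, -4.4142); octagon support 6.2426 vs apothem 0.8 → ∉ W
#4 (-2, -2, -2, -2): internal (-2.0000, -0.8284); octagon support 2.0000 vs apothem 0.8 → ∉ W
#5 (1, -1, 1, 3): internal (3.8284, 0.4142); octagon support 3.8284 vs apothem 0.8 → ∉ W
#6 (0, 0, 1, 0): internal (0.0000, -1.0000); octagon support 1.0000 vs apothem 0.8 → ∉ W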